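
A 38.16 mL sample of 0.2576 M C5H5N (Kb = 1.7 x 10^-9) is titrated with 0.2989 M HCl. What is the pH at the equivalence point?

3.04

n(C5H5N) = 0.2576 x 0.03816 = 0.009830 mol; V(HCl) at equivalence = 0.009830/0.2989 = 0.03289 L.
At equivalence the base is fully converted to C5H5NH+; total volume = 0.07105 L, so [C5H5NH+] = 0.009830/0.07105 = 0.1384 M.
Ka(C5H5NH+) = Kw/Kb = 1.0e-14 / 1.7 x 10^-9 = 5.88e-6.
[H^+] = sqrt(Ka x [C5H5NH+]) = sqrt(5.88e-6 x 0.1384) = 0.000902 M.
pH = -log(0.000902) = 3.04.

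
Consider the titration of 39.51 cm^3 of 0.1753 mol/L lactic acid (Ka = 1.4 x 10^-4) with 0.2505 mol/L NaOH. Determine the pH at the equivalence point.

8.43

n(HC3H5O3) = 0.1753 x 0.03951 = 0.006926 mol; V(NaOH) at equivalence = 0.006926/0.2505 = 0.02765 L.
At equivalence all the acid is converted to C3H5O3-; total volume = 0.03951 + 0.02765 = 0.06716 L, so [C3H5O3-] = 0.006926/0.06716 = 0.1031 M.
Kb = Kw/Ka = 1.0e-14 / 1.4 x 10^-4 = 7.14e-11.
[OH^-] = sqrt(Kb x [C3H5O3-]) = sqrt(7.14e-11 x 0.1031) = 2.71e-6 M.
pOH = 5.57, so pH = 14.00 - 5.57 = 8.43.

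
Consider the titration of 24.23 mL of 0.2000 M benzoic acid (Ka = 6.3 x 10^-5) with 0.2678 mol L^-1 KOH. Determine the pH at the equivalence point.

n(C6H5COOH) = 0.2000 x 0.02423 = 0.004846 mol; V(KOH) at equivalence = 0.004846/0.2678 = 0.01810 L.
At equivalence all the acid is converted to C6H5COO-; total volume = 0.02423 + 0.01810 = 0.04233 L, so [C6H5COO-] = 0.004846/0.04233 = 0.1145 M.
Kb = Kw/Ka = 1.0e-14 / 6.3 x 10^-5 = 1.59e-10.
[OH^-] = sqrt(Kb x [C6H5COO-]) = sqrt(1.59e-10 x 0.1145) = 4.26e-6 M.
pOH = 5.37, so pH = 14.00 - 5.37 = 8.63.

8.63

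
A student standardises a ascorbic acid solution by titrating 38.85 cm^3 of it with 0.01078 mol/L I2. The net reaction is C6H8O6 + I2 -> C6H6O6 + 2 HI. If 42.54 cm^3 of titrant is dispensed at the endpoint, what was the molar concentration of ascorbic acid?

0.0118 M

n(I2) = 0.01078 x 0.04254 = 0.0004586 mol.
From the balanced equation, 1 mol I2 reacts with 1 mol ascorbic acid, so n(ascorbic acid) = 0.0004586 x 1/1 = 0.0004586 mol.
[ascorbic acid] = 0.0004586 / 0.03885 L = 0.0118 M.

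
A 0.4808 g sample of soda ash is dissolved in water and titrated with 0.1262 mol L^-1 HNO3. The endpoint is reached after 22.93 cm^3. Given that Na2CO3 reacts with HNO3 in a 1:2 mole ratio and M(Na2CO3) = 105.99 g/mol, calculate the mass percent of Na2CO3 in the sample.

31.9%

n(HNO3) = 0.1262 x 0.02293 = 0.002894 mol.
n(Na2CO3) = 0.002894 / 2 = 0.001447 mol.
mass of Na2CO3 = 0.001447 x 105.99 = 0.1534 g.
% purity = 0.1534 / 0.4808 x 100 = 31.9%.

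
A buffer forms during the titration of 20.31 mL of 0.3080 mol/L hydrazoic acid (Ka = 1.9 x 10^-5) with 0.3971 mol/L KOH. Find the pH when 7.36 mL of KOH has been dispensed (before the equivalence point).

4.66

Initial n(HN3) = 0.3080 x 0.02031 = 0.006255 mol.
n(KOH) added = 0.3971 x 0.007360 = 0.002923 mol, converting that many moles of HN3 to N3-.
Remaining n(HN3) = 0.003333 mol; n(N3-) = 0.002923 mol.
By Henderson-Hasselbalch, pH = pKa + log([A^-]/[HA]) = 4.72 + log(0.002923/0.003333) = 4.72 + (-0.06) = 4.66.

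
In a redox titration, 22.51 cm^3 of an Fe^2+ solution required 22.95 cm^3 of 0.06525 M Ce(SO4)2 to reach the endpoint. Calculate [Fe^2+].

n(Ce(SO4)2) = 0.06525 x 0.02295 = 0.001497 mol.
From the balanced equation, 1 mol Ce(SO4)2 reacts with 1 mol Fe^2+, so n(Fe^2+) = 0.001497 x 1/1 = 0.001497 mol.
[Fe^2+] = 0.001497 / 0.02251 L = 0.0665 M.

0.0665 M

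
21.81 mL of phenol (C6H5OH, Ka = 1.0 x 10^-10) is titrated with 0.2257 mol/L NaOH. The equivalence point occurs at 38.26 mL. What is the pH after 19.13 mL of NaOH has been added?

19.13 mL is exactly half the equivalence volume (38.26/2), i.e. the half-equivalence point.
There, n(HA) = n(A^-), so pH = pKa = -log(1.0 x 10^-10) = 10.00.

10.00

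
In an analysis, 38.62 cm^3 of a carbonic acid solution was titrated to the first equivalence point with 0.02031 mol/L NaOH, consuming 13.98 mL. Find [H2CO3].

n(NaOH) = 0.02031 x 0.01398 = 0.0002839 mol.
At the first equivalence point, 1 mol OH^- react per mol H2CO3, so n(H2CO3) = 0.0002839 / 1 = 0.0002839 mol.
[H2CO3] = 0.0002839 / 0.03862 L = 0.00735 M.

0.00735 M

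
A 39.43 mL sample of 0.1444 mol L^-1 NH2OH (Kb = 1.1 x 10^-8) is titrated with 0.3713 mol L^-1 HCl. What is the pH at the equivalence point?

n(NH2OH) = 0.1444 x 0.03943 = 0.005694 mol; V(HCl) at equivalence = 0.005694/0.3713 = 0.01533 L.
At equivalence the base is fully converted to NH3OH+; total volume = 0.05476 L, so [NH3OH+] = 0.005694/0.05476 = 0.1040 M.
Ka(NH3OH+) = Kw/Kb = 1.0e-14 / 1.1 x 10^-8 = 9.09e-7.
[H^+] = sqrt(Ka x [NH3OH+]) = sqrt(9.09e-7 x 0.1040) = 0.000307 M.
pH = -log(0.000307) = 3.51.

3.51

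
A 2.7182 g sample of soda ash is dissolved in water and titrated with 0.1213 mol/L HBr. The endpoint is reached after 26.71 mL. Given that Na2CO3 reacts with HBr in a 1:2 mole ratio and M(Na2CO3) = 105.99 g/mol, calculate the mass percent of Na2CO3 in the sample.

6.32%

n(HBr) = 0.1213 x 0.02671 = 0.003240 mol.
n(Na2CO3) = 0.003240 / 2 = 0.001620 mol.
mass of Na2CO3 = 0.001620 x 105.99 = 0.1717 g.
% purity = 0.1717 / 2.7182 x 100 = 6.32%.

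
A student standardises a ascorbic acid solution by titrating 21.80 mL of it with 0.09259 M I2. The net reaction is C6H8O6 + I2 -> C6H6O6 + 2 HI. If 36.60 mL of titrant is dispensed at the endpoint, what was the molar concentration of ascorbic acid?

0.155 M

n(I2) = 0.09259 x 0.03660 = 0.003389 mol.
From the balanced equation, 1 mol I2 reacts with 1 mol ascorbic acid, so n(ascorbic acid) = 0.003389 x 1/1 = 0.003389 mol.
[ascorbic acid] = 0.003389 / 0.02180 L = 0.155 M.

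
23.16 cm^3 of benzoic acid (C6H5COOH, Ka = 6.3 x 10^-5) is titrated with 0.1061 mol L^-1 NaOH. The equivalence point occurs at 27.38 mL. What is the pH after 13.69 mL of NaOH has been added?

4.20

13.69 mL is exactly half the equivalence volume (27.38/2), i.e. the half-equivalence point.
There, n(HA) = n(A^-), so pH = pKa = -log(6.3 x 10^-5) = 4.20.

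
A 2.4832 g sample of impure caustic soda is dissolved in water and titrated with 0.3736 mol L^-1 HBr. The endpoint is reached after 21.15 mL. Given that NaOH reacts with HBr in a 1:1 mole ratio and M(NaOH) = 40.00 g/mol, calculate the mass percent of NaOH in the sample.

12.7%

n(HBr) = 0.3736 x 0.02115 = 0.007902 mol.
n(NaOH) = 0.007902 / 1 = 0.007902 mol.
mass of NaOH = 0.007902 x 40.00 = 0.3161 g.
% purity = 0.3161 / 2.4832 x 100 = 12.7%.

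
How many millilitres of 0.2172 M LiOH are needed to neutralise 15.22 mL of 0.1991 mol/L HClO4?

n(HClO4) = 0.1991 mol/L x 0.01522 L = 0.003030 mol.
At equivalence n(LiOH) = n(HClO4) = 0.003030 mol.
V(LiOH) = 0.003030 / 0.2172 = 0.01395 L = 14.0 mL.

14.0 mL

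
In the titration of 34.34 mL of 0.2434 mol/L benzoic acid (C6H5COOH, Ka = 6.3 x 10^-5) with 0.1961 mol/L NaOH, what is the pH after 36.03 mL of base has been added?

4.94

Initial n(C6H5COOH) = 0.2434 x 0.03434 = 0.008358 mol.
n(NaOH) added = 0.1961 x 0.03603 = 0.007065 mol, converting that many moles of C6H5COOH to C6H5COO-.
Remaining n(C6H5COOH) = 0.001293 mol; n(C6H5COO-) = 0.007065 mol.
By Henderson-Hasselbalch, pH = pKa + log([A^-]/[HA]) = 4.20 + log(0.007065/0.001293) = 4.20 + (+0.74) = 4.94.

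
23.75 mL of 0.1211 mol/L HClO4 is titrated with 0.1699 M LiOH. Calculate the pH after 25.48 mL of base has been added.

n(acid) = 0.1211 x 0.02375 = 0.002876 mol; n(LiOH) added = 0.1699 x 0.02548 = 0.004329 mol.
Base is in excess by 0.004329 - 0.002876 = 0.001453 mol in a total volume of 0.04923 L.
[OH^-] = 0.001453/0.04923 = 0.02951 M, so pOH = 1.53 and pH = 14.00 - 1.53 = 12.47.

12.47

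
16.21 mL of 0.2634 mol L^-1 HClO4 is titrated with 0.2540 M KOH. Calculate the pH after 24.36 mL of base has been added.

12.67

n(acid) = 0.2634 x 0.01621 = 0.004270 mol; n(KOH) added = 0.2540 x 0.02436 = 0.006187 mol.
Base is in excess by 0.006187 - 0.004270 = 0.001918 mol in a total volume of 0.04057 L.
[OH^-] = 0.001918/0.04057 = 0.04727 M, so pOH = 1.33 and pH = 14.00 - 1.33 = 12.67.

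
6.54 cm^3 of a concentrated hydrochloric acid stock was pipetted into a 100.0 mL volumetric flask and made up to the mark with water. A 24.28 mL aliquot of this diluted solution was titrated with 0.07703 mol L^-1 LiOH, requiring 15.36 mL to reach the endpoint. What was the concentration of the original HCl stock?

n(LiOH) = 0.07703 x 0.01536 = 0.001183 mol.
n(HCl) in the aliquot = 0.001183 mol.
[diluted HCl] = 0.001183 / 0.02428 = 0.04873 M.
Dilution factor = 100.0/6.540 = 15.29, so [stock] = 0.04873 x 15.29 = 0.745 M.

0.745 M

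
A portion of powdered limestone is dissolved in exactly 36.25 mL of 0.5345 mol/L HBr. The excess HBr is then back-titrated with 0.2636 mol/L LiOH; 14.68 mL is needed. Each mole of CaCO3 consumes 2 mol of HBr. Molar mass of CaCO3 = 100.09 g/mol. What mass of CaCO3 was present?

0.776 g

Total n(HBr) added = 0.5345 x 0.03625 = 0.01938 mol.
n(LiOH) used = 0.2636 x 0.01468 = 0.003870 mol, which equals the excess n(HBr).
So n(HBr) consumed by the sample = 0.01938 - 0.003870 = 0.01551 mol.
n(CaCO3) = 0.01551 / 2 = 0.007753 mol.
mass = 0.007753 mol x 100.09 g/mol = 0.776 g.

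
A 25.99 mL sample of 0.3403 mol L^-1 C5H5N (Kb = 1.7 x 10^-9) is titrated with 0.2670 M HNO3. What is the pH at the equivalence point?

n(C5H5N) = 0.3403 x 0.02599 = 0.008844 mol; V(HNO3) at equivalence = 0.008844/0.2670 = 0.03313 L.
At equivalence the base is fully converted to C5H5NH+; total volume = 0.05912 L, so [C5H5NH+] = 0.008844/0.05912 = 0.1496 M.
Ka(C5H5NH+) = Kw/Kb = 1.0e-14 / 1.7 x 10^-9 = 5.88e-6.
[H^+] = sqrt(Ka x [C5H5NH+]) = sqrt(5.88e-6 x 0.1496) = 0.000938 M.
pH = -log(0.000938) = 3.03.

3.03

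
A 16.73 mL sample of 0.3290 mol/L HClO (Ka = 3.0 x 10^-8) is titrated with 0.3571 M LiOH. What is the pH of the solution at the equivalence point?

n(HClO) = 0.3290 x 0.01673 = 0.005504 mol; V(LiOH) at equivalence = 0.005504/0.3571 = 0.01541 L.
At equivalence all the acid is converted to ClO-; total volume = 0.01673 + 0.01541 = 0.03214 L, so [ClO-] = 0.005504/0.03214 = 0.1712 M.
Kb = Kw/Ka = 1.0e-14 / 3.0 x 10^-8 = 3.33e-7.
[OH^-] = sqrt(Kb x [ClO-]) = sqrt(3.33e-7 x 0.1712) = 0.000239 M.
pOH = 3.62, so pH = 14.00 - 3.62 = 10.38.

10.38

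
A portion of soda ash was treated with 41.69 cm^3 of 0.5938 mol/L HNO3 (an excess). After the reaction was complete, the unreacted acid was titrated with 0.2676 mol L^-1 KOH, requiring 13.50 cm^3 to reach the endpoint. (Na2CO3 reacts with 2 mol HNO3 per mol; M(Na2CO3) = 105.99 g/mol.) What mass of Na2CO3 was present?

1.12 g

Total n(HNO3) added = 0.5938 x 0.04169 = 0.02476 mol.
n(KOH) used = 0.2676 x 0.01350 = 0.003613 mol, which equals the excess n(HNO3).
So n(HNO3) consumed by the sample = 0.02476 - 0.003613 = 0.02114 mol.
n(Na2CO3) = 0.02114 / 2 = 0.01057 mol.
mass = 0.01057 mol x 105.99 g/mol = 1.12 g.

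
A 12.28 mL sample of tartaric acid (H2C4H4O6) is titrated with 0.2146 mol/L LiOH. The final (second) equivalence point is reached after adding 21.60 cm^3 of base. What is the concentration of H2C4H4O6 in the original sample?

n(LiOH) = 0.2146 x 0.02160 = 0.004635 mol.
At the final (second) equivalence point, 2 mol OH^- react per mol H2C4H4O6, so n(H2C4H4O6) = 0.004635 / 2 = 0.002318 mol.
[H2C4H4O6] = 0.002318 / 0.01228 L = 0.189 M.

0.189 M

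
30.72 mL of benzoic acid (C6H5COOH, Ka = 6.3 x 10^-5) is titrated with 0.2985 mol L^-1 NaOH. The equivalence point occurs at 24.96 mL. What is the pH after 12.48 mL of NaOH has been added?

12.48 mL is exactly half the equivalence volume (24.96/2), i.e. the half-equivalence point.
There, n(HA) = n(A^-), so pH = pKa = -log(6.3 x 10^-5) = 4.20.

4.20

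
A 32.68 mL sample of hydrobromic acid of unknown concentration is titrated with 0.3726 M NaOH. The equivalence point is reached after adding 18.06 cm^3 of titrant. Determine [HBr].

0.206 M

n(NaOH) delivered = 0.3726 x 0.01806 = 0.006729 mol.
For a 1:1 reaction, n(HBr) = 0.006729 mol.
[HBr] = 0.006729 mol / 0.03268 L = 0.206 M.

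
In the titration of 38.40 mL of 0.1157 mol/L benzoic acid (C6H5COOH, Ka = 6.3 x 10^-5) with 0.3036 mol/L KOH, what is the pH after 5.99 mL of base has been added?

4.04

Initial n(C6H5COOH) = 0.1157 x 0.03840 = 0.004443 mol.
n(KOH) added = 0.3036 x 0.005990 = 0.001819 mol, converting that many moles of C6H5COOH to C6H5COO-.
Remaining n(C6H5COOH) = 0.002624 mol; n(C6H5COO-) = 0.001819 mol.
By Henderson-Hasselbalch, pH = pKa + log([A^-]/[HA]) = 4.20 + log(0.001819/0.002624) = 4.20 + (-0.16) = 4.04.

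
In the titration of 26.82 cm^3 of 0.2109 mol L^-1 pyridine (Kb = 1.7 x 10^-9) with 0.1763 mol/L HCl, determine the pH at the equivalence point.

3.12

n(C5H5N) = 0.2109 x 0.02682 = 0.005656 mol; V(HCl) at equivalence = 0.005656/0.1763 = 0.03208 L.
At equivalence the base is fully converted to C5H5NH+; total volume = 0.05890 L, so [C5H5NH+] = 0.005656/0.05890 = 0.09603 M.
Ka(C5H5NH+) = Kw/Kb = 1.0e-14 / 1.7 x 10^-9 = 5.88e-6.
[H^+] = sqrt(Ka x [C5H5NH+]) = sqrt(5.88e-6 x 0.09603) = 0.000752 M.
pH = -log(0.000752) = 3.12.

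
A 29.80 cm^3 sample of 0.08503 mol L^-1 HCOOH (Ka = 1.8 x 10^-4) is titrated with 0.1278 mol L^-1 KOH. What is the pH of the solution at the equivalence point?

n(HCOOH) = 0.08503 x 0.02980 = 0.002534 mol; V(KOH) at equivalence = 0.002534/0.1278 = 0.01983 L.
At equivalence all the acid is converted to HCOO-; total volume = 0.02980 + 0.01983 = 0.04963 L, so [HCOO-] = 0.002534/0.04963 = 0.05106 M.
Kb = Kw/Ka = 1.0e-14 / 1.8 x 10^-4 = 5.56e-11.
[OH^-] = sqrt(Kb x [HCOO-]) = sqrt(5.56e-11 x 0.05106) = 1.68e-6 M.
pOH = 5.77, so pH = 14.00 - 5.77 = 8.23.

8.23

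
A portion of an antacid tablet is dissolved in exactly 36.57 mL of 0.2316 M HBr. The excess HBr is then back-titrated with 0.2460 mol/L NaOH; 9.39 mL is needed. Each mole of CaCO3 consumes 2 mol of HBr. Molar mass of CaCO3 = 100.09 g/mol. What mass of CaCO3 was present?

0.308 g

Total n(HBr) added = 0.2316 x 0.03657 = 0.008470 mol.
n(NaOH) used = 0.2460 x 0.009390 = 0.002310 mol, which equals the excess n(HBr).
So n(HBr) consumed by the sample = 0.008470 - 0.002310 = 0.006160 mol.
n(CaCO3) = 0.006160 / 2 = 0.003080 mol.
mass = 0.003080 mol x 100.09 g/mol = 0.308 g.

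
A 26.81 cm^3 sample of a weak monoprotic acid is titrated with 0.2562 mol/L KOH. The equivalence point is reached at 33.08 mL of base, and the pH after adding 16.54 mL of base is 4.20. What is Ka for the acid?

16.54 mL is half of the equivalence volume, so this is the half-equivalence point where [HA] = [A^-].
At half-equivalence pH = pKa, so pKa = 4.20.
Ka = 10^(-4.20) = 6.3 x 10^-5.

6.3 x 10^-5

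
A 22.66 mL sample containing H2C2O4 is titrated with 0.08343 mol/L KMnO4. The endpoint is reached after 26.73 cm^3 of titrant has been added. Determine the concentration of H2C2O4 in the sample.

n(KMnO4) = 0.08343 x 0.02673 = 0.002230 mol.
From the balanced equation, 2 mol KMnO4 reacts with 5 mol H2C2O4, so n(H2C2O4) = 0.002230 x 5/2 = 0.005575 mol.
[H2C2O4] = 0.005575 / 0.02266 L = 0.246 M.

0.246 M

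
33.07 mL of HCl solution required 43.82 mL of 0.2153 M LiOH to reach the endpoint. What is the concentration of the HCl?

0.285 M

n(LiOH) delivered = 0.2153 x 0.04382 = 0.009434 mol.
For a 1:1 reaction, n(HCl) = 0.009434 mol.
[HCl] = 0.009434 mol / 0.03307 L = 0.285 M.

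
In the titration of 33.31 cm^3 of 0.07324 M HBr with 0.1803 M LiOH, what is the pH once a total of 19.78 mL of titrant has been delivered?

n(acid) = 0.07324 x 0.03331 = 0.002440 mol; n(LiOH) added = 0.1803 x 0.01978 = 0.003566 mol.
Base is in excess by 0.003566 - 0.002440 = 0.001127 mol in a total volume of 0.05309 L.
[OH^-] = 0.001127/0.05309 = 0.02122 M, so pOH = 1.67 and pH = 14.00 - 1.67 = 12.33.

12.33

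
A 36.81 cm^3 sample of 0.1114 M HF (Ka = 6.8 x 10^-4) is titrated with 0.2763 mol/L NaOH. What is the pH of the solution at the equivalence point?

8.03

n(HF) = 0.1114 x 0.03681 = 0.004101 mol; V(NaOH) at equivalence = 0.004101/0.2763 = 0.01484 L.
At equivalence all the acid is converted to F-; total volume = 0.03681 + 0.01484 = 0.05165 L, so [F-] = 0.004101/0.05165 = 0.07939 M.
Kb = Kw/Ka = 1.0e-14 / 6.8 x 10^-4 = 1.47e-11.
[OH^-] = sqrt(Kb x [F-]) = sqrt(1.47e-11 x 0.07939) = 1.08e-6 M.
pOH = 5.97, so pH = 14.00 - 5.97 = 8.03.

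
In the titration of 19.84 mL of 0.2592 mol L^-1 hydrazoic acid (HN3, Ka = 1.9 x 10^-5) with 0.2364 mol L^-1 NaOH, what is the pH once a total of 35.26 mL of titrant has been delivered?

n(acid) = 0.2592 x 0.01984 = 0.005143 mol; n(NaOH) added = 0.2364 x 0.03526 = 0.008335 mol.
Base is in excess by 0.008335 - 0.005143 = 0.003193 mol in a total volume of 0.05510 L.
[OH^-] = 0.003193/0.05510 = 0.05795 M, so pOH = 1.24 and pH = 14.00 - 1.24 = 12.76.

12.76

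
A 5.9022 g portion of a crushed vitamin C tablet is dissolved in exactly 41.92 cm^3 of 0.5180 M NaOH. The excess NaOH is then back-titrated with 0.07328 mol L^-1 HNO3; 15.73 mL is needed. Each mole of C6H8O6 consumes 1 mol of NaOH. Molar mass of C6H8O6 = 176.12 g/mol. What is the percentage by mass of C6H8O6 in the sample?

61.4%

Total n(NaOH) added = 0.5180 x 0.04192 = 0.02171 mol.
n(HNO3) used = 0.07328 x 0.01573 = 0.001153 mol, which equals the excess n(NaOH).
So n(NaOH) consumed by the sample = 0.02171 - 0.001153 = 0.02056 mol.
n(C6H8O6) = 0.02056 / 1 = 0.02056 mol.
mass C6H8O6 = 0.02056 x 176.12 = 3.621 g, so %C6H8O6 = 3.621/5.9022 x 100 = 61.4%.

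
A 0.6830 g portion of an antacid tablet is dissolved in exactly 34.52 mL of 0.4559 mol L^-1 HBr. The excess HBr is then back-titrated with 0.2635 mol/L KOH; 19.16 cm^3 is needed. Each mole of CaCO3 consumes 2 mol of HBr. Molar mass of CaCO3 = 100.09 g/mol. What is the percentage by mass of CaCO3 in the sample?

Total n(HBr) added = 0.4559 x 0.03452 = 0.01574 mol.
n(KOH) used = 0.2635 x 0.01916 = 0.005049 mol, which equals the excess n(HBr).
So n(HBr) consumed by the sample = 0.01574 - 0.005049 = 0.01069 mol.
n(CaCO3) = 0.01069 / 2 = 0.005345 mol.
mass CaCO3 = 0.005345 x 100.09 = 0.5349 g, so %CaCO3 = 0.5349/0.6830 x 100 = 78.3%.

78.3%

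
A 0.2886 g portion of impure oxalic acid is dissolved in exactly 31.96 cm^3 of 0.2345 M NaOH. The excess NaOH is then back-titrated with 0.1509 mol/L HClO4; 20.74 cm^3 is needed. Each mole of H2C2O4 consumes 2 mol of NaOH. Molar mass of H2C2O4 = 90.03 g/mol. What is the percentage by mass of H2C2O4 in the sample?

Total n(NaOH) added = 0.2345 x 0.03196 = 0.007495 mol.
n(HClO4) used = 0.1509 x 0.02074 = 0.003130 mol, which equals the excess n(NaOH).
So n(NaOH) consumed by the sample = 0.007495 - 0.003130 = 0.004365 mol.
n(H2C2O4) = 0.004365 / 2 = 0.002182 mol.
mass H2C2O4 = 0.002182 x 90.03 = 0.1965 g, so %H2C2O4 = 0.1965/0.2886 x 100 = 68.1%.

68.1%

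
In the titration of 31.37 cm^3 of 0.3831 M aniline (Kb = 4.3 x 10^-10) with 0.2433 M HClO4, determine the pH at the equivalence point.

2.73

n(C6H5NH2) = 0.3831 x 0.03137 = 0.01202 mol; V(HClO4) at equivalence = 0.01202/0.2433 = 0.04940 L.
At equivalence the base is fully converted to C6H5NH3+; total volume = 0.08077 L, so [C6H5NH3+] = 0.01202/0.08077 = 0.1488 M.
Ka(C6H5NH3+) = Kw/Kb = 1.0e-14 / 4.3 x 10^-10 = 2.33e-5.
[H^+] = sqrt(Ka x [C6H5NH3+]) = sqrt(2.33e-5 x 0.1488) = 0.00186 M.
pH = -log(0.00186) = 2.73.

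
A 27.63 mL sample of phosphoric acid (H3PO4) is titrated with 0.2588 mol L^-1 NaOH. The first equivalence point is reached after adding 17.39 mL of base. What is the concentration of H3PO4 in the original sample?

0.163 M

n(NaOH) = 0.2588 x 0.01739 = 0.004501 mol.
At the first equivalence point, 1 mol OH^- react per mol H3PO4, so n(H3PO4) = 0.004501 / 1 = 0.004501 mol.
[H3PO4] = 0.004501 / 0.02763 L = 0.163 M.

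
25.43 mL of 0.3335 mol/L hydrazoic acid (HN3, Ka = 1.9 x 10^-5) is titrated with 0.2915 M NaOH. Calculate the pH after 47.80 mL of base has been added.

12.87

n(acid) = 0.3335 x 0.02543 = 0.008481 mol; n(NaOH) added = 0.2915 x 0.04780 = 0.01393 mol.
Base is in excess by 0.01393 - 0.008481 = 0.005453 mol in a total volume of 0.07323 L.
[OH^-] = 0.005453/0.07323 = 0.07446 M, so pOH = 1.13 and pH = 14.00 - 1.13 = 12.87.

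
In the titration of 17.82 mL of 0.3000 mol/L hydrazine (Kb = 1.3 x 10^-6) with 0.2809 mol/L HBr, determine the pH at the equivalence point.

4.48

n(N2H4) = 0.3000 x 0.01782 = 0.005346 mol; V(HBr) at equivalence = 0.005346/0.2809 = 0.01903 L.
At equivalence the base is fully converted to N2H5+; total volume = 0.03685 L, so [N2H5+] = 0.005346/0.03685 = 0.1451 M.
Ka(N2H5+) = Kw/Kb = 1.0e-14 / 1.3 x 10^-6 = 7.69e-9.
[H^+] = sqrt(Ka x [N2H5+]) = sqrt(7.69e-9 x 0.1451) = 3.34e-5 M.
pH = -log(3.34e-5) = 4.48.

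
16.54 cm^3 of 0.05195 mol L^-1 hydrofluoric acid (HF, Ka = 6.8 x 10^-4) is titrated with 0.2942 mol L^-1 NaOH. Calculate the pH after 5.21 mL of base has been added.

n(acid) = 0.05195 x 0.01654 = 0.0008593 mol; n(NaOH) added = 0.2942 x 0.005210 = 0.001533 mol.
Base is in excess by 0.001533 - 0.0008593 = 0.0006735 mol in a total volume of 0.02175 L.
[OH^-] = 0.0006735/0.02175 = 0.03097 M, so pOH = 1.51 and pH = 14.00 - 1.51 = 12.49.

12.49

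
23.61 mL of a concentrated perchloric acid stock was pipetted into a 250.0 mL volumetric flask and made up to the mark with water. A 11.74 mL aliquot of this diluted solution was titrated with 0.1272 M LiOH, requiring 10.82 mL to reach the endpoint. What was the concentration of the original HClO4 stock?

1.24 M

n(LiOH) = 0.1272 x 0.01082 = 0.001376 mol.
n(HClO4) in the aliquot = 0.001376 mol.
[diluted HClO4] = 0.001376 / 0.01174 = 0.1172 M.
Dilution factor = 250.0/23.61 = 10.59, so [stock] = 0.1172 x 10.59 = 1.24 M.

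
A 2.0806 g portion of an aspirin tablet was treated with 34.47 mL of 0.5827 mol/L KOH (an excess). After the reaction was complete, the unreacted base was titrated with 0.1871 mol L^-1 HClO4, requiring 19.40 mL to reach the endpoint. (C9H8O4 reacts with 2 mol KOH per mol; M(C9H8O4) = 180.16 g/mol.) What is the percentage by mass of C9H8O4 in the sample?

Total n(KOH) added = 0.5827 x 0.03447 = 0.02009 mol.
n(HClO4) used = 0.1871 x 0.01940 = 0.003630 mol, which equals the excess n(KOH).
So n(KOH) consumed by the sample = 0.02009 - 0.003630 = 0.01646 mol.
n(C9H8O4) = 0.01646 / 2 = 0.008228 mol.
mass C9H8O4 = 0.008228 x 180.16 = 1.482 g, so %C9H8O4 = 1.482/2.0806 x 100 = 71.2%.

71.2%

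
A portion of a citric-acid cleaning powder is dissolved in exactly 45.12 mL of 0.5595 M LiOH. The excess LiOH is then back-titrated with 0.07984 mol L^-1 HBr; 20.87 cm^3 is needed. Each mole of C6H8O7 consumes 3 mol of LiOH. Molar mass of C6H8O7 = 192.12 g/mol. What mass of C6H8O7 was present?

Total n(LiOH) added = 0.5595 x 0.04512 = 0.02524 mol.
n(HBr) used = 0.07984 x 0.02087 = 0.001666 mol, which equals the excess n(LiOH).
So n(LiOH) consumed by the sample = 0.02524 - 0.001666 = 0.02358 mol.
n(C6H8O7) = 0.02358 / 3 = 0.007859 mol.
mass = 0.007859 mol x 192.12 g/mol = 1.51 g.

1.51 g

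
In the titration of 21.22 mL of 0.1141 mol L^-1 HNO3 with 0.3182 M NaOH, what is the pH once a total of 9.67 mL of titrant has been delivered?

12.33

n(acid) = 0.1141 x 0.02122 = 0.002421 mol; n(NaOH) added = 0.3182 x 0.009670 = 0.003077 mol.
Base is in excess by 0.003077 - 0.002421 = 0.0006558 mol in a total volume of 0.03089 L.
[OH^-] = 0.0006558/0.03089 = 0.02123 M, so pOH = 1.67 and pH = 14.00 - 1.67 = 12.33.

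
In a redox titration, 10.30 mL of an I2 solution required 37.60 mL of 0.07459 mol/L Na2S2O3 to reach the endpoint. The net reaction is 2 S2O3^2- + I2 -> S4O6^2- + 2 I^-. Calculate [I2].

n(Na2S2O3) = 0.07459 x 0.03760 = 0.002805 mol.
From the balanced equation, 2 mol Na2S2O3 reacts with 1 mol I2, so n(I2) = 0.002805 x 1/2 = 0.001402 mol.
[I2] = 0.001402 / 0.01030 L = 0.136 M.

0.136 M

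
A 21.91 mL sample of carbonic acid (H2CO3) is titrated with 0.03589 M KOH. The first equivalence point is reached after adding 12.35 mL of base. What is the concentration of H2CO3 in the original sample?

0.0202 M

n(KOH) = 0.03589 x 0.01235 = 0.0004432 mol.
At the first equivalence point, 1 mol OH^- react per mol H2CO3, so n(H2CO3) = 0.0004432 / 1 = 0.0004432 mol.
[H2CO3] = 0.0004432 / 0.02191 L = 0.0202 M.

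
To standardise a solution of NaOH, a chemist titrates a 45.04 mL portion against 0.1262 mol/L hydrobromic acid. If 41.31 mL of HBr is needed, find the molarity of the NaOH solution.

n(HBr) delivered = 0.1262 x 0.04131 = 0.005213 mol.
For a 1:1 reaction, n(NaOH) = 0.005213 mol.
[NaOH] = 0.005213 mol / 0.04504 L = 0.116 M.

0.116 M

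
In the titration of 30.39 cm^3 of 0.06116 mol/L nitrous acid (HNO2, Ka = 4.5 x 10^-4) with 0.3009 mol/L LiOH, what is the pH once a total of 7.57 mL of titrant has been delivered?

12.04

n(acid) = 0.06116 x 0.03039 = 0.001859 mol; n(LiOH) added = 0.3009 x 0.007570 = 0.002278 mol.
Base is in excess by 0.002278 - 0.001859 = 0.0004192 mol in a total volume of 0.03796 L.
[OH^-] = 0.0004192/0.03796 = 0.01104 M, so pOH = 1.96 and pH = 14.00 - 1.96 = 12.04.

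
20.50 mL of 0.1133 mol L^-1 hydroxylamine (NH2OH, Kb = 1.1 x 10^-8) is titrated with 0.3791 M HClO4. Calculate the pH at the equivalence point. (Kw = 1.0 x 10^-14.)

3.55

n(NH2OH) = 0.1133 x 0.02050 = 0.002323 mol; V(HClO4) at equivalence = 0.002323/0.3791 = 0.006127 L.
At equivalence the base is fully converted to NH3OH+; total volume = 0.02663 L, so [NH3OH+] = 0.002323/0.02663 = 0.08723 M.
Ka(NH3OH+) = Kw/Kb = 1.0e-14 / 1.1 x 10^-8 = 9.09e-7.
[H^+] = sqrt(Ka x [NH3OH+]) = sqrt(9.09e-7 x 0.08723) = 0.000282 M.
pH = -log(0.000282) = 3.55.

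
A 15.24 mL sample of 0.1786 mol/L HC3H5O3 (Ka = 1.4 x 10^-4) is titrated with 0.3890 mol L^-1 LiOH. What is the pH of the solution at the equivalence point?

8.47

n(HC3H5O3) = 0.1786 x 0.01524 = 0.002722 mol; V(LiOH) at equivalence = 0.002722/0.3890 = 0.006997 L.
At equivalence all the acid is converted to C3H5O3-; total volume = 0.01524 + 0.006997 = 0.02224 L, so [C3H5O3-] = 0.002722/0.02224 = 0.1224 M.
Kb = Kw/Ka = 1.0e-14 / 1.4 x 10^-4 = 7.14e-11.
[OH^-] = sqrt(Kb x [C3H5O3-]) = sqrt(7.14e-11 x 0.1224) = 2.96e-6 M.
pOH = 5.53, so pH = 14.00 - 5.53 = 8.47.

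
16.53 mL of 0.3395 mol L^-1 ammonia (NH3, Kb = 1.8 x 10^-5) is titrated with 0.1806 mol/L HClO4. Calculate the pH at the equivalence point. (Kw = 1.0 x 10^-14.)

5.09

n(NH3) = 0.3395 x 0.01653 = 0.005612 mol; V(HClO4) at equivalence = 0.005612/0.1806 = 0.03107 L.
At equivalence the base is fully converted to NH4+; total volume = 0.04760 L, so [NH4+] = 0.005612/0.04760 = 0.1179 M.
Ka(NH4+) = Kw/Kb = 1.0e-14 / 1.8 x 10^-5 = 5.56e-10.
[H^+] = sqrt(Ka x [NH4+]) = sqrt(5.56e-10 x 0.1179) = 8.09e-6 M.
pH = -log(8.09e-6) = 5.09.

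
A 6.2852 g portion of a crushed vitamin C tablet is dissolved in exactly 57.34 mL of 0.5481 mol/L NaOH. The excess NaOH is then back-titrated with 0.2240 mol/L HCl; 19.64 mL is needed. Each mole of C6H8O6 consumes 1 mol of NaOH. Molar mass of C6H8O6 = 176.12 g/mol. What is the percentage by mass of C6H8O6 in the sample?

Total n(NaOH) added = 0.5481 x 0.05734 = 0.03143 mol.
n(HCl) used = 0.2240 x 0.01964 = 0.004399 mol, which equals the excess n(NaOH).
So n(NaOH) consumed by the sample = 0.03143 - 0.004399 = 0.02703 mol.
n(C6H8O6) = 0.02703 / 1 = 0.02703 mol.
mass C6H8O6 = 0.02703 x 176.12 = 4.760 g, so %C6H8O6 = 4.760/6.2852 x 100 = 75.7%.

75.7%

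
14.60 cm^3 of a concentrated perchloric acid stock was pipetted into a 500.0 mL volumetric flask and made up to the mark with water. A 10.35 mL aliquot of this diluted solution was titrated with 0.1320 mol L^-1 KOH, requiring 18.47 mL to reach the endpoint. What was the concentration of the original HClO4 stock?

8.07 M

n(KOH) = 0.1320 x 0.01847 = 0.002438 mol.
n(HClO4) in the aliquot = 0.002438 mol.
[diluted HClO4] = 0.002438 / 0.01035 = 0.2356 M.
Dilution factor = 500.0/14.60 = 34.25, so [stock] = 0.2356 x 34.25 = 8.07 M.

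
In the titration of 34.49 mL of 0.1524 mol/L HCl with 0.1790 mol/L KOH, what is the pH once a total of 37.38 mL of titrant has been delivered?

n(acid) = 0.1524 x 0.03449 = 0.005256 mol; n(KOH) added = 0.1790 x 0.03738 = 0.006691 mol.
Base is in excess by 0.006691 - 0.005256 = 0.001435 mol in a total volume of 0.07187 L.
[OH^-] = 0.001435/0.07187 = 0.01996 M, so pOH = 1.70 and pH = 14.00 - 1.70 = 12.30.

12.30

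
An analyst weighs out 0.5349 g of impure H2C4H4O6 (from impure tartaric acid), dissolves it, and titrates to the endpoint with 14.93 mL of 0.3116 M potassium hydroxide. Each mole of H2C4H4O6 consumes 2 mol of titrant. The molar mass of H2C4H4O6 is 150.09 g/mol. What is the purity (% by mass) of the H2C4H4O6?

65.3%

n(KOH) = 0.3116 x 0.01493 = 0.004652 mol.
n(H2C4H4O6) = 0.004652 / 2 = 0.002326 mol.
mass of H2C4H4O6 = 0.002326 x 150.09 = 0.3491 g.
% purity = 0.3491 / 0.5349 x 100 = 65.3%.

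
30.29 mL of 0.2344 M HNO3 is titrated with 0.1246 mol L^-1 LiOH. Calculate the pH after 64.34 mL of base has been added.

11.99

n(acid) = 0.2344 x 0.03029 = 0.007100 mol; n(LiOH) added = 0.1246 x 0.06434 = 0.008017 mol.
Base is in excess by 0.008017 - 0.007100 = 0.0009168 mol in a total volume of 0.09463 L.
[OH^-] = 0.0009168/0.09463 = 0.009688 M, so pOH = 2.01 and pH = 14.00 - 2.01 = 11.99.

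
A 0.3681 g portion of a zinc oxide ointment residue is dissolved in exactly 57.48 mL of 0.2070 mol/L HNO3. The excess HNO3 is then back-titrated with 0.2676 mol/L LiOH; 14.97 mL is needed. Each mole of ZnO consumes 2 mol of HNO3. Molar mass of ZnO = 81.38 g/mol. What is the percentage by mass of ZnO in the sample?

Total n(HNO3) added = 0.2070 x 0.05748 = 0.01190 mol.
n(LiOH) used = 0.2676 x 0.01497 = 0.004006 mol, which equals the excess n(HNO3).
So n(HNO3) consumed by the sample = 0.01190 - 0.004006 = 0.007892 mol.
n(ZnO) = 0.007892 / 2 = 0.003946 mol.
mass ZnO = 0.003946 x 81.38 = 0.3211 g, so %ZnO = 0.3211/0.3681 x 100 = 87.2%.

87.2%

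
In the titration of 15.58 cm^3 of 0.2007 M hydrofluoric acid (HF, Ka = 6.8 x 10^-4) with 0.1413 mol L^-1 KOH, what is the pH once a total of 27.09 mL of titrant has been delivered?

12.22

n(acid) = 0.2007 x 0.01558 = 0.003127 mol; n(KOH) added = 0.1413 x 0.02709 = 0.003828 mol.
Base is in excess by 0.003828 - 0.003127 = 0.0007009 mol in a total volume of 0.04267 L.
[OH^-] = 0.0007009/0.04267 = 0.01643 M, so pOH = 1.78 and pH = 14.00 - 1.78 = 12.22.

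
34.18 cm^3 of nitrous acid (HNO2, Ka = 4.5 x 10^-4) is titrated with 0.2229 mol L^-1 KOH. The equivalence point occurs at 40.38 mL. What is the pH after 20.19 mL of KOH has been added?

20.19 mL is exactly half the equivalence volume (40.38/2), i.e. the half-equivalence point.
There, n(HA) = n(A^-), so pH = pKa = -log(4.5 x 10^-4) = 3.35.

3.35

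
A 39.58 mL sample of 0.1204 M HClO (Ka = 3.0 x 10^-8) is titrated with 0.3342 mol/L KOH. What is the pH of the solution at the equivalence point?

10.23

n(HClO) = 0.1204 x 0.03958 = 0.004765 mol; V(KOH) at equivalence = 0.004765/0.3342 = 0.01426 L.
At equivalence all the acid is converted to ClO-; total volume = 0.03958 + 0.01426 = 0.05384 L, so [ClO-] = 0.004765/0.05384 = 0.08851 M.
Kb = Kw/Ka = 1.0e-14 / 3.0 x 10^-8 = 3.33e-7.
[OH^-] = sqrt(Kb x [ClO-]) = sqrt(3.33e-7 x 0.08851) = 0.000172 M.
pOH = 3.77, so pH = 14.00 - 3.77 = 10.23.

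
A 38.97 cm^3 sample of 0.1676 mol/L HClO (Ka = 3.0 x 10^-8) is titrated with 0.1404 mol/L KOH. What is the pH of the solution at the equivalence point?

n(HClO) = 0.1676 x 0.03897 = 0.006531 mol; V(KOH) at equivalence = 0.006531/0.1404 = 0.04652 L.
At equivalence all the acid is converted to ClO-; total volume = 0.03897 + 0.04652 = 0.08549 L, so [ClO-] = 0.006531/0.08549 = 0.07640 M.
Kb = Kw/Ka = 1.0e-14 / 3.0 x 10^-8 = 3.33e-7.
[OH^-] = sqrt(Kb x [ClO-]) = sqrt(3.33e-7 x 0.07640) = 0.000160 M.
pOH = 3.80, so pH = 14.00 - 3.80 = 10.20.

10.20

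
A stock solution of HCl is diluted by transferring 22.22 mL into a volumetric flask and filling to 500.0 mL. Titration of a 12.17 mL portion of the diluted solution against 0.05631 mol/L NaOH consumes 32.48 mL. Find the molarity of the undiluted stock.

n(NaOH) = 0.05631 x 0.03248 = 0.001829 mol.
n(HCl) in the aliquot = 0.001829 mol.
[diluted HCl] = 0.001829 / 0.01217 = 0.1503 M.
Dilution factor = 500.0/22.22 = 22.50, so [stock] = 0.1503 x 22.50 = 3.38 M.

3.38 M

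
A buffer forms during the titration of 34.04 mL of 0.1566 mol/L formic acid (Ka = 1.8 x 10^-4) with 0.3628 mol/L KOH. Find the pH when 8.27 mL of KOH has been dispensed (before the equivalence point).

3.85

Initial n(HCOOH) = 0.1566 x 0.03404 = 0.005331 mol.
n(KOH) added = 0.3628 x 0.008270 = 0.003000 mol, converting that many moles of HCOOH to HCOO-.
Remaining n(HCOOH) = 0.002330 mol; n(HCOO-) = 0.003000 mol.
By Henderson-Hasselbalch, pH = pKa + log([A^-]/[HA]) = 3.74 + log(0.003000/0.002330) = 3.74 + (+0.11) = 3.85.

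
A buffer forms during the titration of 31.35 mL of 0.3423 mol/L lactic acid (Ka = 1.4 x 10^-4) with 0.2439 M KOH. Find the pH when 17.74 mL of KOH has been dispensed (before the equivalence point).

Initial n(HC3H5O3) = 0.3423 x 0.03135 = 0.01073 mol.
n(KOH) added = 0.2439 x 0.01774 = 0.004327 mol, converting that many moles of HC3H5O3 to C3H5O3-.
Remaining n(HC3H5O3) = 0.006404 mol; n(C3H5O3-) = 0.004327 mol.
By Henderson-Hasselbalch, pH = pKa + log([A^-]/[HA]) = 3.85 + log(0.004327/0.006404) = 3.85 + (-0.17) = 3.68.

3.68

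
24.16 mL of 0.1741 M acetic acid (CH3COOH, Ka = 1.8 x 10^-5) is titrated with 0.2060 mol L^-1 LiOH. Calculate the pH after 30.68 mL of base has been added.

12.59

n(acid) = 0.1741 x 0.02416 = 0.004206 mol; n(LiOH) added = 0.2060 x 0.03068 = 0.006320 mol.
Base is in excess by 0.006320 - 0.004206 = 0.002114 mol in a total volume of 0.05484 L.
[OH^-] = 0.002114/0.05484 = 0.03855 M, so pOH = 1.41 and pH = 14.00 - 1.41 = 12.59.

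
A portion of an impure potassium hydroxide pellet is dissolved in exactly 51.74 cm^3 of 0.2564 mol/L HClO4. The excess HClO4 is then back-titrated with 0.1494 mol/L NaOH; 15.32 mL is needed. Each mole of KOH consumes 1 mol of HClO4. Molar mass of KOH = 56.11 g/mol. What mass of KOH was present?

Total n(HClO4) added = 0.2564 x 0.05174 = 0.01327 mol.
n(NaOH) used = 0.1494 x 0.01532 = 0.002289 mol, which equals the excess n(HClO4).
So n(HClO4) consumed by the sample = 0.01327 - 0.002289 = 0.01098 mol.
n(KOH) = 0.01098 / 1 = 0.01098 mol.
mass = 0.01098 mol x 56.11 g/mol = 0.616 g.

0.616 g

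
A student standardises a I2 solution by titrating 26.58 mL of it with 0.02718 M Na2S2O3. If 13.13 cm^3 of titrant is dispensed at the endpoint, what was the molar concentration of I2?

0.00671 M

n(Na2S2O3) = 0.02718 x 0.01313 = 0.0003569 mol.
From the balanced equation, 2 mol Na2S2O3 reacts with 1 mol I2, so n(I2) = 0.0003569 x 1/2 = 0.0001784 mol.
[I2] = 0.0001784 / 0.02658 L = 0.00671 M.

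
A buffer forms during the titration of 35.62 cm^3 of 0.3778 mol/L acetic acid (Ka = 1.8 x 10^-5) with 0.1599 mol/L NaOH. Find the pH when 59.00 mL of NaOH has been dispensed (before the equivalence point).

Initial n(CH3COOH) = 0.3778 x 0.03562 = 0.01346 mol.
n(NaOH) added = 0.1599 x 0.05900 = 0.009434 mol, converting that many moles of CH3COOH to CH3COO-.
Remaining n(CH3COOH) = 0.004023 mol; n(CH3COO-) = 0.009434 mol.
By Henderson-Hasselbalch, pH = pKa + log([A^-]/[HA]) = 4.74 + log(0.009434/0.004023) = 4.74 + (+0.37) = 5.11.

5.11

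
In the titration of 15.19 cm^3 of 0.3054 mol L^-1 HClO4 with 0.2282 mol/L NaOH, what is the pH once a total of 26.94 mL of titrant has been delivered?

12.55

n(acid) = 0.3054 x 0.01519 = 0.004639 mol; n(NaOH) added = 0.2282 x 0.02694 = 0.006148 mol.
Base is in excess by 0.006148 - 0.004639 = 0.001509 mol in a total volume of 0.04213 L.
[OH^-] = 0.001509/0.04213 = 0.03581 M, so pOH = 1.45 and pH = 14.00 - 1.45 = 12.55.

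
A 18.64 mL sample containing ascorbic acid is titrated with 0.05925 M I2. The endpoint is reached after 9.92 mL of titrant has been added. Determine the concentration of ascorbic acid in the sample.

n(I2) = 0.05925 x 0.009920 = 0.0005878 mol.
From the balanced equation, 1 mol I2 reacts with 1 mol ascorbic acid, so n(ascorbic acid) = 0.0005878 x 1/1 = 0.0005878 mol.
[ascorbic acid] = 0.0005878 / 0.01864 L = 0.0315 M.

0.0315 M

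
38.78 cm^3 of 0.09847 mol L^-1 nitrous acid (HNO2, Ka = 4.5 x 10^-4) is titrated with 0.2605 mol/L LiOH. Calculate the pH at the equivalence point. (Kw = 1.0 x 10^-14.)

n(HNO2) = 0.09847 x 0.03878 = 0.003819 mol; V(LiOH) at equivalence = 0.003819/0.2605 = 0.01466 L.
At equivalence all the acid is converted to NO2-; total volume = 0.03878 + 0.01466 = 0.05344 L, so [NO2-] = 0.003819/0.05344 = 0.07146 M.
Kb = Kw/Ka = 1.0e-14 / 4.5 x 10^-4 = 2.22e-11.
[OH^-] = sqrt(Kb x [NO2-]) = sqrt(2.22e-11 x 0.07146) = 1.26e-6 M.
pOH = 5.90, so pH = 14.00 - 5.90 = 8.10.

8.10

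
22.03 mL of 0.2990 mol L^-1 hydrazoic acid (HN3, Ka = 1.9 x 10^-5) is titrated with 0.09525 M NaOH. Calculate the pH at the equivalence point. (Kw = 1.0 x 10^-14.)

n(HN3) = 0.2990 x 0.02203 = 0.006587 mol; V(NaOH) at equivalence = 0.006587/0.09525 = 0.06915 L.
At equivalence all the acid is converted to N3-; total volume = 0.02203 + 0.06915 = 0.09118 L, so [N3-] = 0.006587/0.09118 = 0.07224 M.
Kb = Kw/Ka = 1.0e-14 / 1.9 x 10^-5 = 5.26e-10.
[OH^-] = sqrt(Kb x [N3-]) = sqrt(5.26e-10 x 0.07224) = 6.17e-6 M.
pOH = 5.21, so pH = 14.00 - 5.21 = 8.79.

8.79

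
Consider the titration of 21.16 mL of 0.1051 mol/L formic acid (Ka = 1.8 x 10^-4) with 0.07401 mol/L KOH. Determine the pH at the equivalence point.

n(HCOOH) = 0.1051 x 0.02116 = 0.002224 mol; V(KOH) at equivalence = 0.002224/0.07401 = 0.03005 L.
At equivalence all the acid is converted to HCOO-; total volume = 0.02116 + 0.03005 = 0.05121 L, so [HCOO-] = 0.002224/0.05121 = 0.04343 M.
Kb = Kw/Ka = 1.0e-14 / 1.8 x 10^-4 = 5.56e-11.
[OH^-] = sqrt(Kb x [HCOO-]) = sqrt(5.56e-11 x 0.04343) = 1.55e-6 M.
pOH = 5.81, so pH = 14.00 - 5.81 = 8.19.

8.19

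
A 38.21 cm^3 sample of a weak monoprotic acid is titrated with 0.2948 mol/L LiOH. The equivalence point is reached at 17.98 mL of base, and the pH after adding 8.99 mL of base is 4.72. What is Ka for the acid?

8.99 mL is half of the equivalence volume, so this is the half-equivalence point where [HA] = [A^-].
At half-equivalence pH = pKa, so pKa = 4.72.
Ka = 10^(-4.72) = 1.9 x 10^-5.

1.9 x 10^-5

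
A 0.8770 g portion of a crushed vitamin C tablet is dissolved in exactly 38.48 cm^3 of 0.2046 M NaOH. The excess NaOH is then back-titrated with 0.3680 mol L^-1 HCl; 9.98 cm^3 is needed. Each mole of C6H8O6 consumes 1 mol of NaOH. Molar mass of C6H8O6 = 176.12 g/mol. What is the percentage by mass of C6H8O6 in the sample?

84.4%

Total n(NaOH) added = 0.2046 x 0.03848 = 0.007873 mol.
n(HCl) used = 0.3680 x 0.009980 = 0.003673 mol, which equals the excess n(NaOH).
So n(NaOH) consumed by the sample = 0.007873 - 0.003673 = 0.004200 mol.
n(C6H8O6) = 0.004200 / 1 = 0.004200 mol.
mass C6H8O6 = 0.004200 x 176.12 = 0.7398 g, so %C6H8O6 = 0.7398/0.8770 x 100 = 84.4%.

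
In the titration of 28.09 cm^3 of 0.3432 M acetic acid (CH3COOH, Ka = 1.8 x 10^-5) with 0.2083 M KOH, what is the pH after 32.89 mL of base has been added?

Initial n(CH3COOH) = 0.3432 x 0.02809 = 0.009640 mol.
n(KOH) added = 0.2083 x 0.03289 = 0.006851 mol, converting that many moles of CH3COOH to CH3COO-.
Remaining n(CH3COOH) = 0.002790 mol; n(CH3COO-) = 0.006851 mol.
By Henderson-Hasselbalch, pH = pKa + log([A^-]/[HA]) = 4.74 + log(0.006851/0.002790) = 4.74 + (+0.39) = 5.13.

5.13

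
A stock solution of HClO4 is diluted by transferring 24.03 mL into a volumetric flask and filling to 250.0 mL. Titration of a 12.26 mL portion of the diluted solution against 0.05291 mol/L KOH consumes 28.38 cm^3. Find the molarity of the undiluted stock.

1.27 M

n(KOH) = 0.05291 x 0.02838 = 0.001502 mol.
n(HClO4) in the aliquot = 0.001502 mol.
[diluted HClO4] = 0.001502 / 0.01226 = 0.1225 M.
Dilution factor = 250.0/24.03 = 10.40, so [stock] = 0.1225 x 10.40 = 1.27 M.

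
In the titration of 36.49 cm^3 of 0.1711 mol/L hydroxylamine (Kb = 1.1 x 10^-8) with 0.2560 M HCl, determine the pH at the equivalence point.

n(NH2OH) = 0.1711 x 0.03649 = 0.006243 mol; V(HCl) at equivalence = 0.006243/0.2560 = 0.02439 L.
At equivalence the base is fully converted to NH3OH+; total volume = 0.06088 L, so [NH3OH+] = 0.006243/0.06088 = 0.1026 M.
Ka(NH3OH+) = Kw/Kb = 1.0e-14 / 1.1 x 10^-8 = 9.09e-7.
[H^+] = sqrt(Ka x [NH3OH+]) = sqrt(9.09e-7 x 0.1026) = 0.000305 M.
pH = -log(0.000305) = 3.52.

3.52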